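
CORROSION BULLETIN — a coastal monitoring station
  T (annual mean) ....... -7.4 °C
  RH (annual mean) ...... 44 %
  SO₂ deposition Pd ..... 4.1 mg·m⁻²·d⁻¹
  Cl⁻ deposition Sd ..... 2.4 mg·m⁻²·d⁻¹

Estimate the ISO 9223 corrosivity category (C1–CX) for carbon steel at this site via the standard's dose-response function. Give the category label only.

carbon steel: temperature factor f = +0.150·(-17.4) = -2.6100
  SO₂ term: 1.77·4.1^0.52·exp(0.02·44-2.6100) = 0.6536
  Sd branch = 0.102·Sd^0.62·e^(0.033·RH+0.04·T) = 0.5577 μm/a
  r_corr = 0.6536 + 0.5577 = 1.211 μm/a
ISO 9223 Table 2 (carbon steel): 0 < 1.21 ≤ 1.3 μm/a ⇒ C1

C1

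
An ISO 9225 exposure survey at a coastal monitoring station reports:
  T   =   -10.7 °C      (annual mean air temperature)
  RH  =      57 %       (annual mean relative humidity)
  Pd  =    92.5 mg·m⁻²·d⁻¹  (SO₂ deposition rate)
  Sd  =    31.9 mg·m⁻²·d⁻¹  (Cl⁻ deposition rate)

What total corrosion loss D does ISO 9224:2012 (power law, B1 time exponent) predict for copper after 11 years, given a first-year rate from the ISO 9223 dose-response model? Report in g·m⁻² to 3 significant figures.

copper: T≤10 °C ⇒ hinge +0.126·(-10.7−10) = -2.6082
  Pd branch = 0.0053·Pd^0.26·e^(0.059·RH+f) = 0.03658 μm/a
  Sd branch = 0.01025·Sd^0.27·e^(0.036·RH+0.049·T) = 0.1203 μm/a
  sum: 0.03658 + 0.1203 → r_corr = 0.1569 μm/a
Power-law: D(11) = r_corr · 11^0.667
  D(11) = 0.1569 × 11^0.667 = 0.1569 × 4.95 = 0.7765 μm
  Mass loss = 0.7765 μm × 8.96 g/cm³ = 6.958 g·m⁻²

D(11) = 6.96 g·m⁻²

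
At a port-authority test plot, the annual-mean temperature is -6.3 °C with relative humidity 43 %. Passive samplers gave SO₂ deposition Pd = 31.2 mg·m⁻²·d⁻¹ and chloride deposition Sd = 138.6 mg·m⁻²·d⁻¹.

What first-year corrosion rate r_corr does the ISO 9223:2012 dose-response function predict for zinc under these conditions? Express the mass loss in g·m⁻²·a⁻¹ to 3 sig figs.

r_corr = 3.34 g·m⁻²·a⁻¹

zinc: T≤10 °C ⇒ hinge +0.038·(-6.3−10) = -0.6194
  Pd branch = 0.0129·Pd^0.44·e^(0.046·RH+f) = 0.2281 μm/a
  Cl⁻ term: 0.0175·138.6^0.57·exp(0.008·43+0.085·-6.3) = 0.2403
  r_corr = 0.2281 + 0.2403 = 0.4683 μm/a
Convert to mass loss: 0.4683 μm/a × 7.14 g/cm³ = 3.344 g·m⁻²·a⁻¹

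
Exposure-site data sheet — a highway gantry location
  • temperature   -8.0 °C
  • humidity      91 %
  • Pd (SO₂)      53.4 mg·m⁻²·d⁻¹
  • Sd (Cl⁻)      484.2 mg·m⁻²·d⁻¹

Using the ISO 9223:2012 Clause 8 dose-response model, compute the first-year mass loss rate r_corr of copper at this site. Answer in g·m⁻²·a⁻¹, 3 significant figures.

copper: temperature factor f = +0.126·(-18.0) = -2.2680
  sulphur-dioxide contribution → 0.3313 μm/a
  chloride contribution → 0.9732 μm/a
  ⇒ r_corr(copper) = 1.304 μm/a
Convert to mass loss: 1.304 μm/a × 8.96 g/cm³ = 11.69 g·m⁻²·a⁻¹

r_corr = 11.7 g·m⁻²·a⁻¹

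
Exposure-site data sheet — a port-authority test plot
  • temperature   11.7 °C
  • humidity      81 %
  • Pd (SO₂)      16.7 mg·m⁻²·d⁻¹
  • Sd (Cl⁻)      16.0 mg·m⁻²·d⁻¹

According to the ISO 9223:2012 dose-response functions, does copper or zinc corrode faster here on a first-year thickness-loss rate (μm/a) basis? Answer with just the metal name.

zinc

copper: T>10 °C ⇒ hinge -0.080·(11.7−10) = -0.1360
  SO₂ term: 0.0053·16.7^0.26·exp(0.059·81-0.1360) = 1.144
  Cl⁻ term: 0.01025·16.0^0.27·exp(0.036·81+0.049·11.7) = 0.7099
  r_corr = 1.144 + 0.7099 = 1.854 μm/a
zinc: temperature factor f = -0.071·(1.7) = -0.1207
  SO₂ term: 0.0129·16.7^0.44·exp(0.046·81-0.1207) = 1.638
  Sd branch = 0.0175·Sd^0.57·e^(0.008·RH+0.085·T) = 0.4393 μm/a
  sum: 1.638 + 0.4393 → r_corr = 2.077 μm/a
Ordering by μm/a: zinc (2.08) > copper (1.85)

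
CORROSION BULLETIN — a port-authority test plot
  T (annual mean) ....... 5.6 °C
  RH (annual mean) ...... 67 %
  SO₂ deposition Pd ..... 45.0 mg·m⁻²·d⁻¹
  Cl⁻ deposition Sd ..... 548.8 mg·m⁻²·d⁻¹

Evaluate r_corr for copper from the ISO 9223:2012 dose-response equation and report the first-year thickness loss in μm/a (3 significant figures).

copper: f(T) = +0.126·(T−10) [T≤10 °C] = -0.5544
  sulphur-dioxide contribution → 0.4267 μm/a
  chloride contribution → 0.8261 μm/a
  total first-year rate 1.253 μm/a

r_corr = 1.25 μm/a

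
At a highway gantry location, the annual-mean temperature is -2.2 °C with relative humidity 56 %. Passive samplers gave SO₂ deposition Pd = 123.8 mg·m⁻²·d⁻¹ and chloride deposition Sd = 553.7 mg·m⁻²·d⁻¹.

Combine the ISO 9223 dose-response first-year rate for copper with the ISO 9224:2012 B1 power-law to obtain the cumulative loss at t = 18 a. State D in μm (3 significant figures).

copper: f(T) = +0.126·(T−10) [T≤10 °C] = -1.5372
  Pd branch = 0.0053·Pd^0.26·e^(0.059·RH+f) = 0.1086 μm/a
  Cl⁻ term: 0.01025·553.7^0.27·exp(0.036·56+0.049·-2.2) = 0.3803
  sum: 0.1086 + 0.3803 → r_corr = 0.4889 μm/a
Power-law: D(18) = r_corr · 18^0.667
  D(18) = 0.4889 × 18^0.667 = 0.4889 × 6.875 = 3.361 μm

D(18) = 3.36 μm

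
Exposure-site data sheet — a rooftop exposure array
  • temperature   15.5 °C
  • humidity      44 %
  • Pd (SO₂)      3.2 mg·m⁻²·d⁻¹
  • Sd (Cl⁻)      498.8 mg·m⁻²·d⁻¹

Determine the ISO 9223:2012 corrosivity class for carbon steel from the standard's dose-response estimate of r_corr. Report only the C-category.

C3

carbon steel: temperature factor f = -0.054·(5.5) = -0.2970
  SO₂ term: 1.77·3.2^0.52·exp(0.02·44-0.2970) = 5.806
  Sd branch = 0.102·Sd^0.62·e^(0.033·RH+0.04·T) = 38.12 μm/a
  sum: 5.806 + 38.12 → r_corr = 43.93 μm/a
Category bounds: 25…50 μm/a bracket r_corr ⇒ C3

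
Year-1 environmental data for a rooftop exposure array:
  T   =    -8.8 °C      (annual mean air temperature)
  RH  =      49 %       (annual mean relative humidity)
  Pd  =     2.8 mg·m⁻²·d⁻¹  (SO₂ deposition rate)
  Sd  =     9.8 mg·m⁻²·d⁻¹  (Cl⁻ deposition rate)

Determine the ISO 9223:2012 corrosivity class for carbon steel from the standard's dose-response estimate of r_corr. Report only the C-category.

C2

carbon steel: f(T) = +0.150·(T−10) [T≤10 °C] = -2.8200
  sulphur-dioxide contribution → 0.4802 μm/a
  chloride contribution → 1.488 μm/a
  total first-year rate 1.968 μm/a
ISO 9223 Table 2 (carbon steel): 1.3 < 1.97 ≤ 25 μm/a ⇒ C2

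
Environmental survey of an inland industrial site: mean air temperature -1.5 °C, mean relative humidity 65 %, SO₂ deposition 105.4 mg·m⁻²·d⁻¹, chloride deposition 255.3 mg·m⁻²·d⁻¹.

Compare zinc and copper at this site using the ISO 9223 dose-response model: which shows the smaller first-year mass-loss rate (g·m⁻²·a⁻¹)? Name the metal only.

copper

zinc: temperature factor f = +0.038·(-11.5) = -0.4370
  Pd branch = 0.0129·Pd^0.44·e^(0.046·RH+f) = 1.286 μm/a
  Cl⁻ term: 0.0175·255.3^0.57·exp(0.008·65+0.085·-1.5) = 0.6103
  sum: 1.286 + 0.6103 → r_corr = 1.897 μm/a
  mass loss = 1.897 μm/a × 7.14 g/cm³ = 13.54 g·m⁻²·a⁻¹
copper: f(T) = +0.126·(T−10) [T≤10 °C] = -1.4490
  Pd branch = 0.0053·Pd^0.26·e^(0.059·RH+f) = 0.1934 μm/a
  Cl⁻ term: 0.01025·255.3^0.27·exp(0.036·65+0.049·-1.5) = 0.4415
  sum: 0.1934 + 0.4415 → r_corr = 0.6349 μm/a
  mass loss = 0.6349 μm/a × 8.96 g/cm³ = 5.689 g·m⁻²·a⁻¹
Ordering by g·m⁻²·a⁻¹: zinc (13.5) > copper (5.69)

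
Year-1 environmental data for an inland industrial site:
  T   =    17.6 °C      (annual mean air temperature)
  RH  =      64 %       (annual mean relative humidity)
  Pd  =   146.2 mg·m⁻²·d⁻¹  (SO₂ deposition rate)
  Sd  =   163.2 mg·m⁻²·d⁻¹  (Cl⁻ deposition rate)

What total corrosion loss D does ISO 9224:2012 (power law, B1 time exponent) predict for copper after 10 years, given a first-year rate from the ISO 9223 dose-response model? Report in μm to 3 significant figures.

copper: temperature factor f = -0.080·(7.6) = -0.6080
  sulphur-dioxide contribution → 0.4603 μm/a
  chloride contribution → 0.9623 μm/a
  ⇒ r_corr(copper) = 1.423 μm/a
ISO 9224: D(t) = r_corr · t^b with b = 0.667 (copper, B1)
  D(10) = 1.423 × 10^0.667 = 1.423 × 4.645 = 6.608 μm

D(10) = 6.61 μm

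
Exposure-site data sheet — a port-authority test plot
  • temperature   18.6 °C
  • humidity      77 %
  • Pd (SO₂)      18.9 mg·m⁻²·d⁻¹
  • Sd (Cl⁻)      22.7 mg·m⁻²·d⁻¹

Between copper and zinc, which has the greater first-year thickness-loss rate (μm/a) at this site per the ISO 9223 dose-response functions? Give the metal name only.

zinc

copper: f(T) = -0.080·(T−10) [T>10 °C] = -0.6880
  sulphur-dioxide contribution → 0.5375 μm/a
  chloride contribution → 0.9474 μm/a
  ⇒ r_corr(copper) = 1.485 μm/a
zinc: f(T) = -0.071·(T−10) [T>10 °C] = -0.6106
  sulphur-dioxide contribution → 0.8817 μm/a
  chloride contribution → 0.9335 μm/a
  ⇒ r_corr(zinc) = 1.815 μm/a
Ordering by μm/a: zinc (1.82) > copper (1.48)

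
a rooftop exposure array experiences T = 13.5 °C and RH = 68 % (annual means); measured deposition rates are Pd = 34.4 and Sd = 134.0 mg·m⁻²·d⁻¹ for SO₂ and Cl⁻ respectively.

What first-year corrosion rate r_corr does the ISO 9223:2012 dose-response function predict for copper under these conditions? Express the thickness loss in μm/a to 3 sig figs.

copper: T>10 °C ⇒ hinge -0.080·(13.5−10) = -0.2800
  SO₂ term: 0.0053·34.4^0.26·exp(0.059·68-0.2800) = 0.5554
  Sd branch = 0.01025·Sd^0.27·e^(0.036·RH+0.049·T) = 0.8619 μm/a
  r_corr = 0.5554 + 0.8619 = 1.417 μm/a

r_corr = 1.42 μm/a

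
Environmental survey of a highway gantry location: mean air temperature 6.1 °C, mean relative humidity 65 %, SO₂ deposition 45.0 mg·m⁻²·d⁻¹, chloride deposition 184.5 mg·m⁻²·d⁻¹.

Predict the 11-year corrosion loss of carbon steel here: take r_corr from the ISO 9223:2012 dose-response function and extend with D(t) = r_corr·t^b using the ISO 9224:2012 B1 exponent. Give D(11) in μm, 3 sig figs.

D(11) = 191 μm

carbon steel: T≤10 °C ⇒ hinge +0.150·(6.1−10) = -0.5850
  SO₂ term: 1.77·45.0^0.52·exp(0.02·65-0.5850) = 26.19
  Sd branch = 0.102·Sd^0.62·e^(0.033·RH+0.04·T) = 28.25 μm/a
  r_corr = 26.19 + 28.25 = 54.44 μm/a
Power-law: D(11) = r_corr · 11^0.523
  D(11) = 54.44 × 11^0.523 = 54.44 × 3.505 = 190.8 μm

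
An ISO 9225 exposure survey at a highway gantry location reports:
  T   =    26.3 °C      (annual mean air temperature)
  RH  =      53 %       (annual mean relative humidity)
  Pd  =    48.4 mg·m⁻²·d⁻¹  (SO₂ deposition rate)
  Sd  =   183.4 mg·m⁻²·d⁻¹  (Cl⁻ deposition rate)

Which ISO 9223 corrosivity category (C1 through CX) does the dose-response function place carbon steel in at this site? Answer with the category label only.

carbon steel: T>10 °C ⇒ hinge -0.054·(26.3−10) = -0.8802
  SO₂ term: 1.77·48.4^0.52·exp(0.02·53-0.8802) = 15.93
  Sd branch = 0.102·Sd^0.62·e^(0.033·RH+0.04·T) = 42.5 μm/a
  r_corr = 15.93 + 42.5 = 58.43 μm/a
ISO 9223 Table 2 (carbon steel): 50 < 58.4 ≤ 80 μm/a ⇒ C4

C4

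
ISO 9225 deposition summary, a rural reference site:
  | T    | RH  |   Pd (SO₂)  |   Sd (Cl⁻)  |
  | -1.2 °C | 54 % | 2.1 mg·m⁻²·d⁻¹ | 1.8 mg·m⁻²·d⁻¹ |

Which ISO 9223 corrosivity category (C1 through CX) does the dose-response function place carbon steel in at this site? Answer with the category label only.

C2

carbon steel: f(T) = +0.150·(T−10) [T≤10 °C] = -1.6800
  Pd branch = 1.77·Pd^0.52·e^(0.02·RH+f) = 1.429 μm/a
  Cl⁻ term: 0.102·1.8^0.62·exp(0.033·54+0.04·-1.2) = 0.8316
  sum: 1.429 + 0.8316 → r_corr = 2.26 μm/a
2.26 μm/a falls in (1.3, 25] for carbon steel → category C2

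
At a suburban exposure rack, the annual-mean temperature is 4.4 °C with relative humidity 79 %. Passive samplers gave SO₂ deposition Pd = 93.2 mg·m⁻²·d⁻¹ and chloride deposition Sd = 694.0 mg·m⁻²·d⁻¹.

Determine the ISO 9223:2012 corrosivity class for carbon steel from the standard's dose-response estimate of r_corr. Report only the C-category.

C5

carbon steel: f(T) = +0.150·(T−10) [T≤10 °C] = -0.8400
  Pd branch = 1.77·Pd^0.52·e^(0.02·RH+f) = 39.21 μm/a
  Cl⁻ term: 0.102·694.0^0.62·exp(0.033·79+0.04·4.4) = 95.25
  sum: 39.21 + 95.25 → r_corr = 134.5 μm/a
134 μm/a falls in (80, 200] for carbon steel → category C5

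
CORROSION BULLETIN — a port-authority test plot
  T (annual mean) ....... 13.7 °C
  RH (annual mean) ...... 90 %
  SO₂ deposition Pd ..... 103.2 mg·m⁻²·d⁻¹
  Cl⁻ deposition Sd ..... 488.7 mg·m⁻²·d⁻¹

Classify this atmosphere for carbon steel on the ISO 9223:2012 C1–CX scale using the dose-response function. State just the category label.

carbon steel: T>10 °C ⇒ hinge -0.054·(13.7−10) = -0.1998
  SO₂ term: 1.77·103.2^0.52·exp(0.02·90-0.1998) = 97.73
  Sd branch = 0.102·Sd^0.62·e^(0.033·RH+0.04·T) = 159.8 μm/a
  r_corr = 97.73 + 159.8 = 257.6 μm/a
258 μm/a falls in (200, 700] for carbon steel → category CX

CX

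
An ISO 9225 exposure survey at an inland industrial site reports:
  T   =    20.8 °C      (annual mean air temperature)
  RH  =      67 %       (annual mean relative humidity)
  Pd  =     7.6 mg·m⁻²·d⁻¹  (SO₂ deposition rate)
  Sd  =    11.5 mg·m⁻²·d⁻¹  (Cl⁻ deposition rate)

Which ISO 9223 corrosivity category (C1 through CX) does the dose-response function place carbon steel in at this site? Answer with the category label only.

C2

carbon steel: temperature factor f = -0.054·(10.8) = -0.5832
  SO₂ term: 1.77·7.6^0.52·exp(0.02·67-0.5832) = 10.83
  Cl⁻ term: 0.102·11.5^0.62·exp(0.033·67+0.04·20.8) = 9.723
  sum: 10.83 + 9.723 → r_corr = 20.55 μm/a
Category bounds: 1.3…25 μm/a bracket r_corr ⇒ C2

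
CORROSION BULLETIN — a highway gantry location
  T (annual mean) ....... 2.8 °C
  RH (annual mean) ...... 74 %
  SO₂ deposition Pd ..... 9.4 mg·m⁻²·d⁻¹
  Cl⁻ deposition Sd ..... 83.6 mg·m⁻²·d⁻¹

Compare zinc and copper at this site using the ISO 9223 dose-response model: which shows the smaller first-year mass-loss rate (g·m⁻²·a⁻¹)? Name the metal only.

zinc: temperature factor f = +0.038·(-7.2) = -0.2736
  sulphur-dioxide contribution → 0.7912 μm/a
  chloride contribution → 0.5002 μm/a
  ⇒ r_corr(zinc) = 1.291 μm/a
  mass loss = 1.291 μm/a × 7.14 g/cm³ = 9.221 g·m⁻²·a⁻¹
copper: f(T) = +0.126·(T−10) [T≤10 °C] = -0.9072
  sulphur-dioxide contribution → 0.3016 μm/a
  chloride contribution → 0.5575 μm/a
  ⇒ r_corr(copper) = 0.8591 μm/a
  mass loss = 0.8591 μm/a × 8.96 g/cm³ = 7.698 g·m⁻²·a⁻¹
Ordering by g·m⁻²·a⁻¹: zinc (9.22) > copper (7.7)

copper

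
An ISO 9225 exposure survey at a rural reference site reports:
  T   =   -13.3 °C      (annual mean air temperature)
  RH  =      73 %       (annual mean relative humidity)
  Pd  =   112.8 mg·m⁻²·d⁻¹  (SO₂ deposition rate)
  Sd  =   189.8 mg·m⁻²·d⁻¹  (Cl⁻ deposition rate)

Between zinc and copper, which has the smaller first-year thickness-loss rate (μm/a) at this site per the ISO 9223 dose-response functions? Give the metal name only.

copper

zinc: f(T) = +0.038·(T−10) [T≤10 °C] = -0.8854
  Pd branch = 0.0129·Pd^0.44·e^(0.046·RH+f) = 1.223 μm/a
  Sd branch = 0.0175·Sd^0.57·e^(0.008·RH+0.085·T) = 0.2015 μm/a
  sum: 1.223 + 0.2015 → r_corr = 1.425 μm/a
copper: temperature factor f = +0.126·(-23.3) = -2.9358
  SO₂ term: 0.0053·112.8^0.26·exp(0.059·73-2.9358) = 0.07135
  Sd branch = 0.01025·Sd^0.27·e^(0.036·RH+0.049·T) = 0.3049 μm/a
  r_corr = 0.07135 + 0.3049 = 0.3762 μm/a
Ordering by μm/a: zinc (1.42) > copper (0.376)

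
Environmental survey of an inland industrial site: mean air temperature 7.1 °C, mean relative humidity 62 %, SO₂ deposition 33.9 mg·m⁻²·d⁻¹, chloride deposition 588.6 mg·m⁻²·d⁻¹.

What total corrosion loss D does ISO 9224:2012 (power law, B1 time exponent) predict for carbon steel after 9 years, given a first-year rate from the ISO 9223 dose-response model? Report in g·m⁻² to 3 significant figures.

carbon steel: T≤10 °C ⇒ hinge +0.150·(7.1−10) = -0.4350
  sulphur-dioxide contribution → 24.73 μm/a
  chloride contribution → 54.68 μm/a
  ⇒ r_corr(carbon steel) = 79.41 μm/a
Long-term exponent b (ISO 9224 Table 2, B1) = 0.523
  D(9) = 79.41 × 9^0.523 = 79.41 × 3.156 = 250.6 μm
  Mass loss = 250.6 μm × 7.85 g/cm³ = 1967 g·m⁻²

D(9) = 1.97e+03 g·m⁻²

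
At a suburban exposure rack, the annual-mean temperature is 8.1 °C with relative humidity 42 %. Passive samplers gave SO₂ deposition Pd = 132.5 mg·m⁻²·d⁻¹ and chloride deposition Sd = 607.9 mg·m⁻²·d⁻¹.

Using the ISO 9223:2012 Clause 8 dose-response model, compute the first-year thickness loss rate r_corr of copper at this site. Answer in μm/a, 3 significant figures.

copper: T≤10 °C ⇒ hinge +0.126·(8.1−10) = -0.2394
  sulphur-dioxide contribution → 0.1771 μm/a
  chloride contribution → 0.3903 μm/a
  total first-year rate 0.5674 μm/a

r_corr = 0.567 μm/a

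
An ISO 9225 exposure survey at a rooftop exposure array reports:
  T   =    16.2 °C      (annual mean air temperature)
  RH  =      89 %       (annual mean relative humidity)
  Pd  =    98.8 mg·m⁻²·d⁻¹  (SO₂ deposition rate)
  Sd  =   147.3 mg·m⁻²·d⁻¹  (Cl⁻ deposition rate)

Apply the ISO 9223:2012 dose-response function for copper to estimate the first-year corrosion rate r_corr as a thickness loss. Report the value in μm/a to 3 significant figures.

copper: f(T) = -0.080·(T−10) [T>10 °C] = -0.4960
  SO₂ term: 0.0053·98.8^0.26·exp(0.059·89-0.4960) = 2.032
  Cl⁻ term: 0.01025·147.3^0.27·exp(0.036·89+0.049·16.2) = 2.15
  r_corr = 2.032 + 2.15 = 4.182 μm/a

r_corr = 4.18 μm/a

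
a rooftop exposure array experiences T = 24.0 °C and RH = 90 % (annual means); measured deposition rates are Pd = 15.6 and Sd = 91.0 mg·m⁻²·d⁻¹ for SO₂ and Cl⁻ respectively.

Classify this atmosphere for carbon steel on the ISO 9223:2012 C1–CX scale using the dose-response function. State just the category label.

carbon steel: f(T) = -0.054·(T−10) [T>10 °C] = -0.7560
  sulphur-dioxide contribution → 20.98 μm/a
  chloride contribution → 85.11 μm/a
  ⇒ r_corr(carbon steel) = 106.1 μm/a
Category bounds: 80…200 μm/a bracket r_corr ⇒ C5

C5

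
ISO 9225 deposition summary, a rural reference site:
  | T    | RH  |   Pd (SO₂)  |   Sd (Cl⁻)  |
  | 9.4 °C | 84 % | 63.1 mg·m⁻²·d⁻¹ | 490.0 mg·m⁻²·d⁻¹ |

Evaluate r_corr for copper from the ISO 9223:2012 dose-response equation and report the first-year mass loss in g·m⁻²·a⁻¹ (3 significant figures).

copper: f(T) = +0.126·(T−10) [T≤10 °C] = -0.0756
  Pd branch = 0.0053·Pd^0.26·e^(0.059·RH+f) = 2.05 μm/a
  Cl⁻ term: 0.01025·490.0^0.27·exp(0.036·84+0.049·9.4) = 1.78
  r_corr = 2.05 + 1.78 = 3.83 μm/a
Convert to mass loss: 3.83 μm/a × 8.96 g/cm³ = 34.32 g·m⁻²·a⁻¹

r_corr = 34.3 g·m⁻²·a⁻¹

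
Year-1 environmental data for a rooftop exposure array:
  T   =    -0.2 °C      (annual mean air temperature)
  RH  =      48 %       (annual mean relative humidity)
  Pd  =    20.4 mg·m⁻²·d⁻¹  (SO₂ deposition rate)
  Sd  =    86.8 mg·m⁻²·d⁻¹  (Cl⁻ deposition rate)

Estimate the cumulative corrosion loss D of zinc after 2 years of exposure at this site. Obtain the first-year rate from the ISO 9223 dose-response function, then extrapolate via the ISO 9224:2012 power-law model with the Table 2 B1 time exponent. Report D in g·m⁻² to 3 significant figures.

zinc: f(T) = +0.038·(T−10) [T≤10 °C] = -0.3876
  sulphur-dioxide contribution → 0.3002 μm/a
  chloride contribution → 0.3216 μm/a
  total first-year rate 0.6219 μm/a
ISO 9224: D(t) = r_corr · t^b with b = 0.813 (zinc, B1)
  D(2) = 0.6219 × 2^0.813 = 0.6219 × 1.757 = 1.093 μm
  Mass loss = 1.093 μm × 7.14 g/cm³ = 7.801 g·m⁻²

D(2) = 7.80 g·m⁻²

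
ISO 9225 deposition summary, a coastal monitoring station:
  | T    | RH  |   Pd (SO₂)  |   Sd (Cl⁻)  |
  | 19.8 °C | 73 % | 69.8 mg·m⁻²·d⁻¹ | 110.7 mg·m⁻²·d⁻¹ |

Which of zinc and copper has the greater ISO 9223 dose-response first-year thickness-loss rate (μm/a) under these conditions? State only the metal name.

zinc

zinc: T>10 °C ⇒ hinge -0.071·(19.8−10) = -0.6958
  Pd branch = 0.0129·Pd^0.44·e^(0.046·RH+f) = 1.197 μm/a
  Sd branch = 0.0175·Sd^0.57·e^(0.008·RH+0.085·T) = 2.47 μm/a
  sum: 1.197 + 2.47 → r_corr = 3.667 μm/a
copper: temperature factor f = -0.080·(9.8) = -0.7840
  Pd branch = 0.0053·Pd^0.26·e^(0.059·RH+f) = 0.5416 μm/a
  Cl⁻ term: 0.01025·110.7^0.27·exp(0.036·73+0.049·19.8) = 1.335
  r_corr = 0.5416 + 1.335 = 1.876 μm/a
Ordering by μm/a: zinc (3.67) > copper (1.88)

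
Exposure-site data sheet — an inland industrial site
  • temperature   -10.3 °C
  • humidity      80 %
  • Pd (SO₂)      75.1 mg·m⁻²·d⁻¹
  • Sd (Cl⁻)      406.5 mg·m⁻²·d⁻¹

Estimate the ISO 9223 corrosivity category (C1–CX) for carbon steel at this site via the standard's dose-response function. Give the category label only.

carbon steel: temperature factor f = +0.150·(-20.3) = -3.0450
  SO₂ term: 1.77·75.1^0.52·exp(0.02·80-3.0450) = 3.942
  Cl⁻ term: 0.102·406.5^0.62·exp(0.033·80+0.04·-10.3) = 39.25
  sum: 3.942 + 39.25 → r_corr = 43.19 μm/a
Category bounds: 25…50 μm/a bracket r_corr ⇒ C3

C3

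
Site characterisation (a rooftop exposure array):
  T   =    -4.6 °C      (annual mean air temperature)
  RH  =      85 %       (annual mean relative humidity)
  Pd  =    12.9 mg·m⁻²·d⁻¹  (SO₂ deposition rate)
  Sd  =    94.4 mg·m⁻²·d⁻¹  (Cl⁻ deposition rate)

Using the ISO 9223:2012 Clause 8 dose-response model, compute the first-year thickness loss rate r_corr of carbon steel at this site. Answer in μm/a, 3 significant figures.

carbon steel: temperature factor f = +0.150·(-14.6) = -2.1900
  Pd branch = 1.77·Pd^0.52·e^(0.02·RH+f) = 4.099 μm/a
  Sd branch = 0.102·Sd^0.62·e^(0.033·RH+0.04·T) = 23.52 μm/a
  sum: 4.099 + 23.52 → r_corr = 27.62 μm/a

r_corr = 27.6 μm/a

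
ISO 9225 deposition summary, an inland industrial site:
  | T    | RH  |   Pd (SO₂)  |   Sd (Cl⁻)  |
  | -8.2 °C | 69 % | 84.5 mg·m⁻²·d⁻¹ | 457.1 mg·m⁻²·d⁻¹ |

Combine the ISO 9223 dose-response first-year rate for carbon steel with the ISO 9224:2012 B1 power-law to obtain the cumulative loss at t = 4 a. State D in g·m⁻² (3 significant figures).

carbon steel: f(T) = +0.150·(T−10) [T≤10 °C] = -2.7300
  SO₂ term: 1.77·84.5^0.52·exp(0.02·69-2.7300) = 4.609
  Sd branch = 0.102·Sd^0.62·e^(0.033·RH+0.04·T) = 31.93 μm/a
  sum: 4.609 + 31.93 → r_corr = 36.54 μm/a
Power-law: D(4) = r_corr · 4^0.523
  D(4) = 36.54 × 4^0.523 = 36.54 × 2.065 = 75.45 μm
  Mass loss = 75.45 μm × 7.85 g/cm³ = 592.3 g·m⁻²

D(4) = 592 g·m⁻²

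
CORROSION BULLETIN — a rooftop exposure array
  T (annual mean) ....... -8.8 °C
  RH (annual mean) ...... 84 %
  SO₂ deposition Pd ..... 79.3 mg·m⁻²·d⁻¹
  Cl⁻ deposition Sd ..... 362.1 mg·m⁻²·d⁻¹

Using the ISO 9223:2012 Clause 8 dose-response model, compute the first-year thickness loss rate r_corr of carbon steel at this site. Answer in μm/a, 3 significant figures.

r_corr = 49.8 μm/a

carbon steel: f(T) = +0.150·(T−10) [T≤10 °C] = -2.8200
  Pd branch = 1.77·Pd^0.52·e^(0.02·RH+f) = 5.502 μm/a
  Sd branch = 0.102·Sd^0.62·e^(0.033·RH+0.04·T) = 44.27 μm/a
  r_corr = 5.502 + 44.27 = 49.77 μm/a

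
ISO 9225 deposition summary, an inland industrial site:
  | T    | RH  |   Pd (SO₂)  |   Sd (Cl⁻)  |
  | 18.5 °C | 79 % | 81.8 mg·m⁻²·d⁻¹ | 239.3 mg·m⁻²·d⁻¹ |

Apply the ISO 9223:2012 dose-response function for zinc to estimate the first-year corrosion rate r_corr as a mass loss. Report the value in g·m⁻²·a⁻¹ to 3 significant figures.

zinc: T>10 °C ⇒ hinge -0.071·(18.5−10) = -0.6035
  sulphur-dioxide contribution → 1.855 μm/a
  chloride contribution → 3.601 μm/a
  total first-year rate 5.456 μm/a
Convert to mass loss: 5.456 μm/a × 7.14 g/cm³ = 38.96 g·m⁻²·a⁻¹

r_corr = 39.0 g·m⁻²·a⁻¹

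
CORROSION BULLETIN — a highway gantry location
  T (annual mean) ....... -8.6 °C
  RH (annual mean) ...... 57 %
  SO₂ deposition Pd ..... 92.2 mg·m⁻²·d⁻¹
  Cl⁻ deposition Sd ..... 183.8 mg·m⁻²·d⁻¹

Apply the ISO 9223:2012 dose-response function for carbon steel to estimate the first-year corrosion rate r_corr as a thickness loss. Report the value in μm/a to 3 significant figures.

carbon steel: f(T) = +0.150·(T−10) [T≤10 °C] = -2.7900
  sulphur-dioxide contribution → 3.573 μm/a
  chloride contribution → 12.02 μm/a
  ⇒ r_corr(carbon steel) = 15.6 μm/a

r_corr = 15.6 μm/a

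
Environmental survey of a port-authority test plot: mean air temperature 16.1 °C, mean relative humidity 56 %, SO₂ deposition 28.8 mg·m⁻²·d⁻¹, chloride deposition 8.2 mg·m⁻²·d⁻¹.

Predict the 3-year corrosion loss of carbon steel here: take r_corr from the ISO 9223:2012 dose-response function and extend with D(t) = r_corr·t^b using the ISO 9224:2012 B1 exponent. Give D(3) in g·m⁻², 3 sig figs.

carbon steel: T>10 °C ⇒ hinge -0.054·(16.1−10) = -0.3294
  Pd branch = 1.77·Pd^0.52·e^(0.02·RH+f) = 22.4 μm/a
  Sd branch = 0.102·Sd^0.62·e^(0.033·RH+0.04·T) = 4.544 μm/a
  sum: 22.4 + 4.544 → r_corr = 26.94 μm/a
Power-law: D(3) = r_corr · 3^0.523
  D(3) = 26.94 × 3^0.523 = 26.94 × 1.776 = 47.86 μm
  Mass loss = 47.86 μm × 7.85 g/cm³ = 375.7 g·m⁻²

D(3) = 376 g·m⁻²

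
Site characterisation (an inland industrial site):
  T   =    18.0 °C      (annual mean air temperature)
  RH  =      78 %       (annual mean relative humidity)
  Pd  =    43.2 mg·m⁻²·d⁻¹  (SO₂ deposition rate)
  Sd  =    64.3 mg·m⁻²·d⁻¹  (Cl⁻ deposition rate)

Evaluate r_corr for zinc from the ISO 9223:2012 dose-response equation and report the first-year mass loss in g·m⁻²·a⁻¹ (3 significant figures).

r_corr = 21.5 g·m⁻²·a⁻¹

zinc: f(T) = -0.071·(T−10) [T>10 °C] = -0.5680
  SO₂ term: 0.0129·43.2^0.44·exp(0.046·78-0.5680) = 1.386
  Sd branch = 0.0175·Sd^0.57·e^(0.008·RH+0.085·T) = 1.619 μm/a
  r_corr = 1.386 + 1.619 = 3.005 μm/a
Convert to mass loss: 3.005 μm/a × 7.14 g/cm³ = 21.45 g·m⁻²·a⁻¹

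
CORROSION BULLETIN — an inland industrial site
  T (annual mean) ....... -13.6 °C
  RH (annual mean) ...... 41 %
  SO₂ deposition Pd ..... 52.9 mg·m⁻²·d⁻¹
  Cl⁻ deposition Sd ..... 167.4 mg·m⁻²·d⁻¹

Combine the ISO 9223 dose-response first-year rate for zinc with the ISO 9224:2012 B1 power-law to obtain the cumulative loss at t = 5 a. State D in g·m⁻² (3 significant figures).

D(5) = 8.99 g·m⁻²

zinc: T≤10 °C ⇒ hinge +0.038·(-13.6−10) = -0.8968
  Pd branch = 0.0129·Pd^0.44·e^(0.046·RH+f) = 0.1988 μm/a
  Sd branch = 0.0175·Sd^0.57·e^(0.008·RH+0.085·T) = 0.1416 μm/a
  sum: 0.1988 + 0.1416 → r_corr = 0.3404 μm/a
ISO 9224: D(t) = r_corr · t^b with b = 0.813 (zinc, B1)
  D(5) = 0.3404 × 5^0.813 = 0.3404 × 3.701 = 1.26 μm
  Mass loss = 1.26 μm × 7.14 g/cm³ = 8.994 g·m⁻²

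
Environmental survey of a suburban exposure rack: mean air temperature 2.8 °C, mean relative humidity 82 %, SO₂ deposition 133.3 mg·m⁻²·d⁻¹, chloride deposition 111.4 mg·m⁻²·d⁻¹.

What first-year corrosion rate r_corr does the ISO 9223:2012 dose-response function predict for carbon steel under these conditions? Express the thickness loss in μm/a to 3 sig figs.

r_corr = 71.2 μm/a

carbon steel: T≤10 °C ⇒ hinge +0.150·(2.8−10) = -1.0800
  sulphur-dioxide contribution → 39.45 μm/a
  chloride contribution → 31.73 μm/a
  ⇒ r_corr(carbon steel) = 71.19 μm/a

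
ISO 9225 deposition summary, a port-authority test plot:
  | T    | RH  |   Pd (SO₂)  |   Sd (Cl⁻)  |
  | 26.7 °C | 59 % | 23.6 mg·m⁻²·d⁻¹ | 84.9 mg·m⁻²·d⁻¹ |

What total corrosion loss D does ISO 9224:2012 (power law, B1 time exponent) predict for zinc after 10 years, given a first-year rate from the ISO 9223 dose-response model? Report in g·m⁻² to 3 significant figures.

D(10) = 170 g·m⁻²

zinc: temperature factor f = -0.071·(16.7) = -1.1857
  SO₂ term: 0.0129·23.6^0.44·exp(0.046·59-1.1857) = 0.239
  Sd branch = 0.0175·Sd^0.57·e^(0.008·RH+0.085·T) = 3.413 μm/a
  r_corr = 0.239 + 3.413 = 3.652 μm/a
Power-law: D(10) = r_corr · 10^0.813
  D(10) = 3.652 × 10^0.813 = 3.652 × 6.501 = 23.74 μm
  Mass loss = 23.74 μm × 7.14 g/cm³ = 169.5 g·m⁻²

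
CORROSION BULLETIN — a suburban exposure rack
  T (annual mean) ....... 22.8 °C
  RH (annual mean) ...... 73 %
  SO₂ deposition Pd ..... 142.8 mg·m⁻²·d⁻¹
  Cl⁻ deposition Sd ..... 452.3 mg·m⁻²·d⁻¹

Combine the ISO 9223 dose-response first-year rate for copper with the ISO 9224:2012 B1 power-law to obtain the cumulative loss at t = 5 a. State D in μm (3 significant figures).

D(5) = 8.11 μm

copper: temperature factor f = -0.080·(12.8) = -1.0240
  Pd branch = 0.0053·Pd^0.26·e^(0.059·RH+f) = 0.5132 μm/a
  Cl⁻ term: 0.01025·452.3^0.27·exp(0.036·73+0.049·22.8) = 2.261
  sum: 0.5132 + 2.261 → r_corr = 2.774 μm/a
Long-term exponent b (ISO 9224 Table 2, B1) = 0.667
  D(5) = 2.774 × 5^0.667 = 2.774 × 2.926 = 8.115 μm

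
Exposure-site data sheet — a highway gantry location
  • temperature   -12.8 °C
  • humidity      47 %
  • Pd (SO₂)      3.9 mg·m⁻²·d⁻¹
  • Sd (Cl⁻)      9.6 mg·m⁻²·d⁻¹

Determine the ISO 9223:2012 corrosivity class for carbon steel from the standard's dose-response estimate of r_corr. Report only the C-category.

carbon steel: f(T) = +0.150·(T−10) [T≤10 °C] = -3.4200
  SO₂ term: 1.77·3.9^0.52·exp(0.02·47-3.4200) = 0.3008
  Sd branch = 0.102·Sd^0.62·e^(0.033·RH+0.04·T) = 1.172 μm/a
  sum: 0.3008 + 1.172 → r_corr = 1.473 μm/a
ISO 9223 Table 2 (carbon steel): 1.3 < 1.47 ≤ 25 μm/a ⇒ C2

C2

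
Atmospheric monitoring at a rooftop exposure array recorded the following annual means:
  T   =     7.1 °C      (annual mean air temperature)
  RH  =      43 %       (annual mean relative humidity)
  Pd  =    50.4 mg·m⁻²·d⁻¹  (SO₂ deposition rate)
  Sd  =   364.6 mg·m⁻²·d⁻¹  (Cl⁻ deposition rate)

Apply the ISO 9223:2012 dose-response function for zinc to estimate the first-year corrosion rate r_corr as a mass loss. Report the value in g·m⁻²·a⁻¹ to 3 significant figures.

r_corr = 12.6 g·m⁻²·a⁻¹

zinc: f(T) = +0.038·(T−10) [T≤10 °C] = -0.1102
  Pd branch = 0.0129·Pd^0.44·e^(0.046·RH+f) = 0.4686 μm/a
  Sd branch = 0.0175·Sd^0.57·e^(0.008·RH+0.085·T) = 1.302 μm/a
  sum: 0.4686 + 1.302 → r_corr = 1.771 μm/a
Convert to mass loss: 1.771 μm/a × 7.14 g/cm³ = 12.65 g·m⁻²·a⁻¹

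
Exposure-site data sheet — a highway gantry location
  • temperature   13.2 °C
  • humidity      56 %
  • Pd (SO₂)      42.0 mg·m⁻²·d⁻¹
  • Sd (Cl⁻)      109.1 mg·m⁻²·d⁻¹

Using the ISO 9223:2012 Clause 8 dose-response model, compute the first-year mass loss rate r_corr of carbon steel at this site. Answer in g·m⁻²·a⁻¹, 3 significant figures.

carbon steel: temperature factor f = -0.054·(3.2) = -0.1728
  Pd branch = 1.77·Pd^0.52·e^(0.02·RH+f) = 31.87 μm/a
  Sd branch = 0.102·Sd^0.62·e^(0.033·RH+0.04·T) = 20.13 μm/a
  r_corr = 31.87 + 20.13 = 52.01 μm/a
Convert to mass loss: 52.01 μm/a × 7.85 g/cm³ = 408.3 g·m⁻²·a⁻¹

r_corr = 408 g·m⁻²·a⁻¹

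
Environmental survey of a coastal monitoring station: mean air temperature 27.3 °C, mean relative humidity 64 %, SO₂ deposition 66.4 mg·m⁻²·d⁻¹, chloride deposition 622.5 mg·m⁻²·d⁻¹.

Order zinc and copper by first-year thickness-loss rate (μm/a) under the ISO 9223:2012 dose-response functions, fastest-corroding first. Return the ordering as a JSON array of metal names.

zinc: T>10 °C ⇒ hinge -0.071·(27.3−10) = -1.2283
  Pd branch = 0.0129·Pd^0.44·e^(0.046·RH+f) = 0.4544 μm/a
  Cl⁻ term: 0.0175·622.5^0.57·exp(0.008·64+0.085·27.3) = 11.64
  sum: 0.4544 + 11.64 → r_corr = 12.09 μm/a
copper: temperature factor f = -0.080·(17.3) = -1.3840
  Pd branch = 0.0053·Pd^0.26·e^(0.059·RH+f) = 0.1725 μm/a
  Sd branch = 0.01025·Sd^0.27·e^(0.036·RH+0.049·T) = 2.222 μm/a
  r_corr = 0.1725 + 2.222 = 2.394 μm/a
Ordering by μm/a: zinc (12.1) > copper (2.39)

["zinc", "copper"]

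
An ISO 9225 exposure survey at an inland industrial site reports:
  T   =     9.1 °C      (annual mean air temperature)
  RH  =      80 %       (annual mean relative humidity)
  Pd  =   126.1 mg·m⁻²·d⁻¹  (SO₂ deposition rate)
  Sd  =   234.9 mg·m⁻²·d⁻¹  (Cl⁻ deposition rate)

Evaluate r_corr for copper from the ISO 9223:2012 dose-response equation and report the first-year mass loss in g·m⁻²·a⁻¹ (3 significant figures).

copper: f(T) = +0.126·(T−10) [T≤10 °C] = -0.1134
  Pd branch = 0.0053·Pd^0.26·e^(0.059·RH+f) = 1.867 μm/a
  Cl⁻ term: 0.01025·234.9^0.27·exp(0.036·80+0.049·9.1) = 1.245
  r_corr = 1.867 + 1.245 = 3.112 μm/a
Convert to mass loss: 3.112 μm/a × 8.96 g/cm³ = 27.88 g·m⁻²·a⁻¹

r_corr = 27.9 g·m⁻²·a⁻¹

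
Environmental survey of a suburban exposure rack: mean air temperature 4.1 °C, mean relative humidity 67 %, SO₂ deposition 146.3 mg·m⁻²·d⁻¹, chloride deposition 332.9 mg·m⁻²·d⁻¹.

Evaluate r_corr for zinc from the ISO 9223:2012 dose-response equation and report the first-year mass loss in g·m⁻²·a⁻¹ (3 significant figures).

r_corr = 22.7 g·m⁻²·a⁻¹

zinc: f(T) = +0.038·(T−10) [T≤10 °C] = -0.2242
  SO₂ term: 0.0129·146.3^0.44·exp(0.046·67-0.2242) = 2.016
  Sd branch = 0.0175·Sd^0.57·e^(0.008·RH+0.085·T) = 1.161 μm/a
  r_corr = 2.016 + 1.161 = 3.177 μm/a
Convert to mass loss: 3.177 μm/a × 7.14 g/cm³ = 22.68 g·m⁻²·a⁻¹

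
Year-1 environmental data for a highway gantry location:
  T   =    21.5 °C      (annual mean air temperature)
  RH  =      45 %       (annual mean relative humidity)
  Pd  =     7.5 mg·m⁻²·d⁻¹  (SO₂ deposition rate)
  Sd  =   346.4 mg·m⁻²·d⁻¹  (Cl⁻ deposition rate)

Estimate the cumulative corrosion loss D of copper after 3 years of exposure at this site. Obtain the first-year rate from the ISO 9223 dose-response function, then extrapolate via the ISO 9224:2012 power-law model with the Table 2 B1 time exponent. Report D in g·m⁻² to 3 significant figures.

D(3) = 14.4 g·m⁻²

copper: f(T) = -0.080·(T−10) [T>10 °C] = -0.9200
  SO₂ term: 0.0053·7.5^0.26·exp(0.059·45-0.9200) = 0.05073
  Sd branch = 0.01025·Sd^0.27·e^(0.036·RH+0.049·T) = 0.7203 μm/a
  sum: 0.05073 + 0.7203 → r_corr = 0.771 μm/a
Power-law: D(3) = r_corr · 3^0.667
  D(3) = 0.771 × 3^0.667 = 0.771 × 2.081 = 1.604 μm
  Mass loss = 1.604 μm × 8.96 g/cm³ = 14.37 g·m⁻²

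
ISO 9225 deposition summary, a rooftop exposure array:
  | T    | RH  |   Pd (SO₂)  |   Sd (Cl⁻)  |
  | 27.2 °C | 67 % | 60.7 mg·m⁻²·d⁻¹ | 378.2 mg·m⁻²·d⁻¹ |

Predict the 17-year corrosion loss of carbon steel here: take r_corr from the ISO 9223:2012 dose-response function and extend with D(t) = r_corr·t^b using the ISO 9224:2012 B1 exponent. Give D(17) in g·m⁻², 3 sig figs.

D(17) = 4.56e+03 g·m⁻²

carbon steel: f(T) = -0.054·(T−10) [T>10 °C] = -0.9288
  SO₂ term: 1.77·60.7^0.52·exp(0.02·67-0.9288) = 22.58
  Cl⁻ term: 0.102·378.2^0.62·exp(0.033·67+0.04·27.2) = 109.5
  r_corr = 22.58 + 109.5 = 132.1 μm/a
Long-term exponent b (ISO 9224 Table 2, B1) = 0.523
  D(17) = 132.1 × 17^0.523 = 132.1 × 4.401 = 581.4 μm
  Mass loss = 581.4 μm × 7.85 g/cm³ = 4564 g·m⁻²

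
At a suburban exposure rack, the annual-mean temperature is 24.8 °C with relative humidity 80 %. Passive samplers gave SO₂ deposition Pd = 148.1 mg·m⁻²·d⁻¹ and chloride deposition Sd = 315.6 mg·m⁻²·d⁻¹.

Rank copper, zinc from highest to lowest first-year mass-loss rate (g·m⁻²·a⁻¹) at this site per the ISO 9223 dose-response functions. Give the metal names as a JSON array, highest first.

["zinc", "copper"]

copper: T>10 °C ⇒ hinge -0.080·(24.8−10) = -1.1840
  SO₂ term: 0.0053·148.1^0.26·exp(0.059·80-1.1840) = 0.6672
  Cl⁻ term: 0.01025·315.6^0.27·exp(0.036·80+0.049·24.8) = 2.911
  r_corr = 0.6672 + 2.911 = 3.578 μm/a
  mass loss = 3.578 μm/a × 8.96 g/cm³ = 32.06 g·m⁻²·a⁻¹
zinc: f(T) = -0.071·(T−10) [T>10 °C] = -1.0508
  SO₂ term: 0.0129·148.1^0.44·exp(0.046·80-1.0508) = 1.612
  Cl⁻ term: 0.0175·315.6^0.57·exp(0.008·80+0.085·24.8) = 7.261
  sum: 1.612 + 7.261 → r_corr = 8.873 μm/a
  mass loss = 8.873 μm/a × 7.14 g/cm³ = 63.36 g·m⁻²·a⁻¹
Ordering by g·m⁻²·a⁻¹: zinc (63.4) > copper (32.1)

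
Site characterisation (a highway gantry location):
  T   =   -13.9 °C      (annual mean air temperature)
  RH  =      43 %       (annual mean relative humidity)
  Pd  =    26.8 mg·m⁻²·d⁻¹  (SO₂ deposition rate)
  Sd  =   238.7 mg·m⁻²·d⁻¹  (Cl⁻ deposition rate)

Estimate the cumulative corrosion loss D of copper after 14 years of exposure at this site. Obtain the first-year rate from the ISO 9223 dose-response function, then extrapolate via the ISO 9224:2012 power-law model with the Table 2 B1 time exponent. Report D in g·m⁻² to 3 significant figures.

D(14) = 5.98 g·m⁻²

copper: T≤10 °C ⇒ hinge +0.126·(-13.9−10) = -3.0114
  SO₂ term: 0.0053·26.8^0.26·exp(0.059·43-3.0114) = 0.007755
  Sd branch = 0.01025·Sd^0.27·e^(0.036·RH+0.049·T) = 0.107 μm/a
  sum: 0.007755 + 0.107 → r_corr = 0.1147 μm/a
ISO 9224: D(t) = r_corr · t^b with b = 0.667 (copper, B1)
  D(14) = 0.1147 × 14^0.667 = 0.1147 × 5.814 = 0.667 μm
  Mass loss = 0.667 μm × 8.96 g/cm³ = 5.976 g·m⁻²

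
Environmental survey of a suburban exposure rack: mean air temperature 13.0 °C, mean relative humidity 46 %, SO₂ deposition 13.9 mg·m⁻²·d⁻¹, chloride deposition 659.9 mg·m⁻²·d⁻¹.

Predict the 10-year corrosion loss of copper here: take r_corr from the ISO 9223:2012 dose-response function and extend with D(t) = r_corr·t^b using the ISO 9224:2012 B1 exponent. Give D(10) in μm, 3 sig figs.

D(10) = 3.30 μm

copper: T>10 °C ⇒ hinge -0.080·(13.0−10) = -0.2400
  sulphur-dioxide contribution → 0.1247 μm/a
  chloride contribution → 0.5859 μm/a
  total first-year rate 0.7106 μm/a
ISO 9224: D(t) = r_corr · t^b with b = 0.667 (copper, B1)
  D(10) = 0.7106 × 10^0.667 = 0.7106 × 4.645 = 3.301 μm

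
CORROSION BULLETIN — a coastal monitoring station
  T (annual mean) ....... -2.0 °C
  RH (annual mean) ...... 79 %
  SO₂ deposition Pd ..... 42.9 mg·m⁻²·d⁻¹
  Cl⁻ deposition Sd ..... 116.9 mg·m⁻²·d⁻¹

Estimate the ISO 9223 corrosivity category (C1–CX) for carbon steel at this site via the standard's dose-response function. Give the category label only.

C3

carbon steel: T≤10 °C ⇒ hinge +0.150·(-2.0−10) = -1.8000
  SO₂ term: 1.77·42.9^0.52·exp(0.02·79-1.8000) = 10.03
  Sd branch = 0.102·Sd^0.62·e^(0.033·RH+0.04·T) = 24.44 μm/a
  sum: 10.03 + 24.44 → r_corr = 34.47 μm/a
Category bounds: 25…50 μm/a bracket r_corr ⇒ C3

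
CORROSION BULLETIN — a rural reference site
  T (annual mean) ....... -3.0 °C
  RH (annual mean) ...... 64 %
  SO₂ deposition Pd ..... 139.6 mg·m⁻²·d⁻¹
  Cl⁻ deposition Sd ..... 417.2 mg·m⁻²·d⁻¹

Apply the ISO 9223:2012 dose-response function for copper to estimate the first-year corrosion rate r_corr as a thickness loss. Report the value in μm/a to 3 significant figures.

r_corr = 0.614 μm/a

copper: temperature factor f = +0.126·(-13.0) = -1.6380
  SO₂ term: 0.0053·139.6^0.26·exp(0.059·64-1.6380) = 0.1624
  Sd branch = 0.01025·Sd^0.27·e^(0.036·RH+0.049·T) = 0.4518 μm/a
  sum: 0.1624 + 0.4518 → r_corr = 0.6142 μm/a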